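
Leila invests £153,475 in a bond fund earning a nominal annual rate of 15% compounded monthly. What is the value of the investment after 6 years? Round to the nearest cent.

£375,387.61

Periodic rate = 15%/12 = 0.0125; periods = 12·6 = 72.
A = 153,475·(1 + 0.0125)^72 ≈ 153,475·2.44592026814 ≈ 375,387.6132.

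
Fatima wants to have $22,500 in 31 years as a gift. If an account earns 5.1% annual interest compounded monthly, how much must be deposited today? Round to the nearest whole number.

Periodic rate = 5.1%/12 = 0.00425; 372 periods.
P = 22,500/(1 + 0.00425)^372 ≈ 22,500/4.8435594001 ≈ 4,645.3441.

$4,645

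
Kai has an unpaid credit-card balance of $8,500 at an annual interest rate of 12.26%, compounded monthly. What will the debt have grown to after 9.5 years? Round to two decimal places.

Periodic rate = 12.26%/12 = 0.0102167; periods = 12·9.5 = 114.
A = 8,500·(1 + 0.1226/12)^114 ≈ 8,500·3.1860775118 ≈ 27,081.6589.

$27,081.66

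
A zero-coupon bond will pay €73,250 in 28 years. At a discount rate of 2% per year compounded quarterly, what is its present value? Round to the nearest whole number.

€41,899

Growth factor = (1 + 0.005)^112 ≈ 1.7482314016.
P = 73,250/1.7482314016 ≈ 41,899.4876.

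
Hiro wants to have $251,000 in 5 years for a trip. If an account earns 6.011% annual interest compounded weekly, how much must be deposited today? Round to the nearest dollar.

$185,875

Periodic rate = 6.011%/52 = 0.00115596; 260 periods.
P = 251,000/(1 + 0.06011/52)^260 ≈ 251,000/1.35036701928 ≈ 185,875.3927.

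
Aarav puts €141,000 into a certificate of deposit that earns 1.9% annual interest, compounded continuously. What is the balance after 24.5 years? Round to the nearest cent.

A = P·e^(rt) = 141,000·e^(0.019·24.5) = 141,000·e^0.4655.
e^0.4655 ≈ 1.59281039502, so A ≈ 224,586.2657.

€224,586.27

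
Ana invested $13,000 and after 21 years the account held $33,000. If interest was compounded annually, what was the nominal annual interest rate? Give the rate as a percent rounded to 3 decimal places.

(1 + r)^21 = 33,000/13,000 = 2.53846.
1 + r = 2.53846^(1/21) ≈ 1.045359, so r ≈ 0.0453585.
r ≈ 4.53585%.

4.536%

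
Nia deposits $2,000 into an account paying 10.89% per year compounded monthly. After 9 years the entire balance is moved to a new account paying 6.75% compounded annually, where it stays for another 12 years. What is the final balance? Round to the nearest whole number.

$11,619

After 9 years at 10.89%: 2,000 × 2.6529693444 ≈ 5,305.9387.
Then 12 years at 6.75%: 5,305.9387 × 2.1898511937 ≈ 11,619.2162.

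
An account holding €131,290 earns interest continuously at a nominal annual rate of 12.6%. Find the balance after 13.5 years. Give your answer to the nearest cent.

€719,393.59

A = P·e^(rt) = 131,290·e^(0.126·13.5) = 131,290·e^1.701.
e^1.701 ≈ 5.47942407701, so A ≈ 719,393.5871.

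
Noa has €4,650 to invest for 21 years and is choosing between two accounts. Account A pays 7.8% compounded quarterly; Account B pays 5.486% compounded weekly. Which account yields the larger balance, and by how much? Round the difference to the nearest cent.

A: (1 + 0.0195)^84 ≈ 5.0643921809, so 4,650 × 5.0643921809 ≈ 23,549.4236.
B: (1 + 0.001055)^1092 ≈ 3.1627841994, so 4,650 × 3.1627841994 ≈ 14,706.9465.
Difference ≈ 8,842.4771 in favor of A.

Account A, by €8,842.48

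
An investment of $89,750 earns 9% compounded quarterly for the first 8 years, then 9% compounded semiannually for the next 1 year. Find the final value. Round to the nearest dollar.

After 8 years at 9%: 89,750 × 2.03810302577 ≈ 182,919.7466.
Then 1 years at 9%: 182,919.7466 × 1.092025 ≈ 199,752.9362.

$199,753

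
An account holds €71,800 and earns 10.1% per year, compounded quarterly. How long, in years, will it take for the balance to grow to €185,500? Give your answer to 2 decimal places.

(1 + 0.02525)^(4t) = 185,500/71,800 = 2.5836.
4t·ln(1 + 0.02525) = ln(2.5836); 4t = 0.94917/0.0249365 ≈ 38.0635.
t ≈ 9.5159 years.

9.52 years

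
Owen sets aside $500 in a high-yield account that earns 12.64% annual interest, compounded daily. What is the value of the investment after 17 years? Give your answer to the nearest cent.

$4,285.69

Periodic rate = 12.64%/365 = 0.000346301; periods = 365·17 = 6205.
A = 500·(1 + 0.1264/365)^6205 ≈ 500·8.57137377 ≈ 4,285.6869.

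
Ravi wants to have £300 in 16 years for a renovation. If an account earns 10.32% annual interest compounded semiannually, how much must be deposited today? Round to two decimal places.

£59.97

Periodic rate = 10.32%/2 = 0.0516; 32 periods.
P = 300/(1 + 0.0516)^32 ≈ 300/5.00286148 ≈ 59.9657.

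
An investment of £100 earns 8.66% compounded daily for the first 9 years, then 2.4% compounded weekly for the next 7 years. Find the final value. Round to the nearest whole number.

Phase 1: 100·(1 + 0.0866/365)^3285 ≈ 217.9962.
Phase 2: 217.9962·(1 + 0.024/52)^364 ≈ 257.8657.

£258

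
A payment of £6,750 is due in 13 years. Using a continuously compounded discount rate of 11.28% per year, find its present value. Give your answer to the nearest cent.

£1,557.59

P = A·e^(−rt) = 6,750·e^(−1.4664).
e^(−1.4664) ≈ 0.2307547086, so P ≈ 1,557.5943.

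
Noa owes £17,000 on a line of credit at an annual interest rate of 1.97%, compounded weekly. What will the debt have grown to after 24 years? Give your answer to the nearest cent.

£27,273.73

Periodic rate = 1.97%/52 = 0.000378846; periods = 52·24 = 1248.
A = 17,000·(1 + 0.0197/52)^1248 ≈ 17,000·1.6043368015 ≈ 27,273.7256.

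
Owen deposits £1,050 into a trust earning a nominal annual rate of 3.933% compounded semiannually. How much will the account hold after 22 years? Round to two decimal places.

Growth factor = (1 + 0.019665)^44 ≈ 2.3557573.
A ≈ 1,050 × 2.3557573 ≈ 2,473.5452.

£2,473.55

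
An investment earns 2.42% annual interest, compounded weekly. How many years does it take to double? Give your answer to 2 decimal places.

28.65 years

(1 + 0.000465385)^(52t) = 2.
52t = ln 2 / ln(1 + 0.000465385) ≈ 0.69315/0.000465276 ≈ 1489.7537.
t ≈ 28.6491.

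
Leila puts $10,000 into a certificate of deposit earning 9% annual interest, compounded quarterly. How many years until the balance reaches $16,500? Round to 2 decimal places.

5.63 years

(1 + 0.0225)^(4t) = 16,500/10,000 = 1.65.
4t·ln(1 + 0.0225) = ln(1.65); 4t = 0.50078/0.0222506 ≈ 22.5061.
t ≈ 5.6265 years.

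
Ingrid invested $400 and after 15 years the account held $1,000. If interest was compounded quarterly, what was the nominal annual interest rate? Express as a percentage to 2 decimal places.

6.16%

(1 + r/4)^60 = 1,000/400 = 2.5.
1 + r/4 = 2.5^(1/60) ≈ 1.015389, so r/4 ≈ 0.0153887.
r ≈ 4·0.0153887 = 6.15549%.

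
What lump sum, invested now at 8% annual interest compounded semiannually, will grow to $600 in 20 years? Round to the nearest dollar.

$125

Periodic rate = 8%/2 = 0.04; 40 periods.
P = 600/(1 + 0.04)^40 ≈ 600/4.80102063 ≈ 124.9734.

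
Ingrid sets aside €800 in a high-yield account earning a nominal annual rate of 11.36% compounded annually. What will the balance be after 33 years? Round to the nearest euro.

Growth factor = (1 + 0.1136)^33 ≈ 34.838892027.
A ≈ 800 × 34.838892027 ≈ 27,871.1136.

€27,871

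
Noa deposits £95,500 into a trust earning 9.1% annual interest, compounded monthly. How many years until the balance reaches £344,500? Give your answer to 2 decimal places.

14.15 years

(1 + 0.00758333)^(12t) = 344,500/95,500 = 3.6073.
12t·ln(1 + 0.00758333) = ln(3.6073); 12t = 1.283/0.00755472 ≈ 169.8232.
t ≈ 14.1519 years.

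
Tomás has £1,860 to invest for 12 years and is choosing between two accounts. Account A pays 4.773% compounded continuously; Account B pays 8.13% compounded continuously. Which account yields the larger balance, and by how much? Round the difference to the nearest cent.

A: e^(0.04773·12) = e^0.57276 ≈ 1.77315421, so 1,860 × 1.77315421 ≈ 3,298.0668.
B: e^(0.0813·12) = e^0.9756 ≈ 2.652758389, so 1,860 × 2.652758389 ≈ 4,934.1306.
Difference ≈ 1,636.0638 in favor of B.

Account B, by £1,636.06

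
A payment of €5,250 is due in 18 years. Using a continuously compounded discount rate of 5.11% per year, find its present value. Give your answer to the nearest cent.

P = A·e^(−rt) = 5,250·e^(−0.9198).
e^(−0.9198) ≈ 0.3985987529, so P ≈ 2,092.6435.

€2,092.64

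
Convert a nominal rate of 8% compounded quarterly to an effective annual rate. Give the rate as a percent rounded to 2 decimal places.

One year is 4 periods at 0.02 each: (1 + 0.02)^4 ≈ 1.082432.
EAR = 1.082432 − 1 ≈ 8.24322%.

8.24%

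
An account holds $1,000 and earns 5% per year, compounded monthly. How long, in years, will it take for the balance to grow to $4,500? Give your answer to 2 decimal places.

30.14 years

We need (1 + 0.00416667)^(12t) = 4.5, so 12t = ln 4.5 / ln 1.004167 ≈ 361.7301.
t ≈ 361.7301/12 = 30.1442 years.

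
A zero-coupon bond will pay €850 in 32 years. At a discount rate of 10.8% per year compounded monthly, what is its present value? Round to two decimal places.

Periodic rate = 10.8%/12 = 0.009; 384 periods.
P = 850/(1 + 0.009)^384 ≈ 850/31.2038251 ≈ 27.2403.

€27.24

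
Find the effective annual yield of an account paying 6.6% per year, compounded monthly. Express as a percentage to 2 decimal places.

One year is 12 periods at 0.0055 each: (1 + 0.0055)^12 ≈ 1.068034.
EAR = 1.068034 − 1 ≈ 6.80336%.

6.80%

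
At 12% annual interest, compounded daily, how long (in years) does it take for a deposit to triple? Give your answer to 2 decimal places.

9.16 years

(1 + 0.000328767)^(365t) = 3.
365t = ln 3 / ln(1 + 0.000328767) ≈ 1.0986/0.000328713 ≈ 3342.1617.
t ≈ 9.1566.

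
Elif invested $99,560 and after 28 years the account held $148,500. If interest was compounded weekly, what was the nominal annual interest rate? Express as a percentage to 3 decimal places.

1.428%

The 1456-period growth factor is 148,500/99,560 = 1.49156.
r/52 = 1.49156^(1/1456) − 1 ≈ 0.000274642, so r ≈ 52·0.000274642 = 1.42814%.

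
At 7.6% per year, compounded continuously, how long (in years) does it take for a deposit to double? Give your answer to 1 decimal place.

9.1 years

e^(0.076t) = 2, so 0.076t = ln 2 ≈ 0.69315.
t ≈ 0.69315/0.076 ≈ 9.1204.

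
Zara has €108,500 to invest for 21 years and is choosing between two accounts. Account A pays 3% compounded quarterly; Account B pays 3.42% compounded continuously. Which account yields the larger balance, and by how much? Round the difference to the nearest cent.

Account B, by €19,262.72

Account A growth factor: (1 + 0.0075)^84 ≈ 1.87320196335; balance ≈ 203,242.4130.
Account B growth factor: e^(0.0342·21) = e^0.7182 ≈ 2.05073855705; balance ≈ 222,505.1334.
Account B is larger by 19,262.7204.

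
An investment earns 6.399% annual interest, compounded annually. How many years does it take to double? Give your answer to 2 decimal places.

(1 + 0.06399)^t = 2.
t = ln 2 / ln(1 + 0.06399) ≈ 0.69315/0.062026 ≈ 11.1751.

11.18 years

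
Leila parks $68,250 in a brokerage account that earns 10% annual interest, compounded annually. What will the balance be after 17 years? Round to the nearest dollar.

Growth factor = (1 + 0.1)^17 ≈ 5.05447028499.
A ≈ 68,250 × 5.05447028499 ≈ 344,967.5970.

$344,968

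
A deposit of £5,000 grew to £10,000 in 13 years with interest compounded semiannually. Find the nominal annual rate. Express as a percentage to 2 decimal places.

(1 + r/2)^26 = 10,000/5,000 = 2.
1 + r/2 = 2^(1/26) ≈ 1.027018, so r/2 ≈ 0.0270181.
r ≈ 2·0.0270181 = 5.40361%.

5.40%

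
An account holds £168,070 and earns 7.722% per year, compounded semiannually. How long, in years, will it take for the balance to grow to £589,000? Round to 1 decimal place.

(1 + 0.03861)^(2t) = 589,000/168,070 = 3.5045.
2t·ln(1 + 0.03861) = ln(3.5045); 2t = 1.254/0.0378833 ≈ 33.1029.
t ≈ 16.5514 years.

16.6 years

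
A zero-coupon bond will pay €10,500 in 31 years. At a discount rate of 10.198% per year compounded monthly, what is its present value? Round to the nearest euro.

€451

Periodic rate = 10.198%/12 = 0.00849833; 372 periods.
P = 10,500/(1 + 0.10198/12)^372 ≈ 10,500/23.289960651 ≈ 450.8380.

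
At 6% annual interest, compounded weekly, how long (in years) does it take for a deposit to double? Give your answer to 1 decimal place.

11.6 years

(1 + 0.00115385)^(52t) = 2.
52t = ln 2 / ln(1 + 0.00115385) ≈ 0.69315/0.00115318 ≈ 601.0741.
t ≈ 11.5591.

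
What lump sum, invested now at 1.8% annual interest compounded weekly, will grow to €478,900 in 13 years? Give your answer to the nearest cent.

Periodic rate = 1.8%/52 = 0.000346154; 676 periods.
P = 478,900/(1 + 0.018/52)^676 ≈ 478,900/1.26359332745 ≈ 378,998.5192.

€378,998.52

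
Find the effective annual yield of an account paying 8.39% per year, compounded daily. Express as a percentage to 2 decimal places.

8.75%

EAR = (1 + 8.39%/365)^365 − 1 = (1 + 0.000229863)^365 − 1.
(1 + 0.000229863)^365 ≈ 1.08751, so EAR ≈ 8.75097%.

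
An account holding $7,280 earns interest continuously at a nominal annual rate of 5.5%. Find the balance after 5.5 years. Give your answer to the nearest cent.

$9,851.57

A = P·e^(rt) = 7,280·e^(0.055·5.5) = 7,280·e^0.3025.
e^0.3025 ≈ 1.353237676, so A ≈ 9,851.5703.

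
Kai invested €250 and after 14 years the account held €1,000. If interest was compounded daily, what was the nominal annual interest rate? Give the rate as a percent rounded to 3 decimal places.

9.903%

The 5110-period growth factor is 1,000/250 = 4.
r/365 = 4^(1/5110) − 1 ≈ 0.000271327, so r ≈ 365·0.000271327 = 9.90345%.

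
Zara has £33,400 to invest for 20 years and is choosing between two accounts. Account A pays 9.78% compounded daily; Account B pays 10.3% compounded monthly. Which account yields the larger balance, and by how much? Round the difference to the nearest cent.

Account B, by £23,652.79

Account A growth factor: (1 + 0.0978/365)^7300 ≈ 7.06913409455; balance ≈ 236,109.0788.
Account B growth factor: (1 + 0.103/12)^240 ≈ 7.77730154128; balance ≈ 259,761.8715.
Account B is larger by 23,652.7927.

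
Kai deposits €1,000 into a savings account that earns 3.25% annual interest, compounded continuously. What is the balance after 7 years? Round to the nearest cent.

€1,255.46

A = P·e^(rt) = 1,000·e^(0.0325·7) = 1,000·e^0.2275.
e^0.2275 ≈ 1.25545744, so A ≈ 1,255.4574.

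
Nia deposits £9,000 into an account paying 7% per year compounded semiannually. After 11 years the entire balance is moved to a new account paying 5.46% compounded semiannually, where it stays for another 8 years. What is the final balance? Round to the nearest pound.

£29,518

After 11 years at 7%: 9,000 × 2.1315115753 ≈ 19,183.6042.
Then 8 years at 5.46%: 19,183.6042 × 1.5387094103 ≈ 29,517.9923.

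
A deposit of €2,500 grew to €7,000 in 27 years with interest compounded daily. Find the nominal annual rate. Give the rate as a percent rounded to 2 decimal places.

3.81%

The 9855-period growth factor is 7,000/2,500 = 2.8.
r/365 = 2.8^(1/9855) − 1 ≈ 0.000104482, so r ≈ 365·0.000104482 = 3.81360%.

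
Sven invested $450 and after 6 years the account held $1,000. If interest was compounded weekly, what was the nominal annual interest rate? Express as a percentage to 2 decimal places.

13.33%

The 312-period growth factor is 1,000/450 = 2.22222.
r/52 = 2.22222^(1/312) − 1 ≈ 0.0025626, so r ≈ 52·0.0025626 = 13.32551%.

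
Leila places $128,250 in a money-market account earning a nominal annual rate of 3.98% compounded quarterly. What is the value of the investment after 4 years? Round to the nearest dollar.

Growth factor = (1 + 0.00995)^16 ≈ 1.17165021452.
A ≈ 128,250 × 1.17165021452 ≈ 150,264.1400.

$150,264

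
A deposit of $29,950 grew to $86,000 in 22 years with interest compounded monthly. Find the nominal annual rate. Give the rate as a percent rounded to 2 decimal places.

4.80%

The 264-period growth factor is 86,000/29,950 = 2.87145.
r/12 = 2.87145^(1/264) − 1 ≈ 0.00400352, so r ≈ 12·0.00400352 = 4.80422%.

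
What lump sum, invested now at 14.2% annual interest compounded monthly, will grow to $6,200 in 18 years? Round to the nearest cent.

Periodic rate = 14.2%/12 = 0.0118333; 216 periods.
P = 6,200/(1 + 0.142/12)^216 ≈ 6,200/12.69229676 ≈ 488.4853.

$488.49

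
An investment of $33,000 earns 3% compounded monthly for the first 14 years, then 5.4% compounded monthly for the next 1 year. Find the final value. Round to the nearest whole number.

After 14 years at 3%: 33,000 × 1.521164064 ≈ 50,198.4141.
Then 1 years at 5.4%: 50,198.4141 × 1.055356752 ≈ 52,977.2353.

$52,977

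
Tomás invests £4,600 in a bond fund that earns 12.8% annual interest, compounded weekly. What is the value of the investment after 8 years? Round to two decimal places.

Periodic rate = 12.8%/52 = 0.00246154; periods = 52·8 = 416.
A = 4,600·(1 + 0.128/52)^416 ≈ 4,600·2.7808086222 ≈ 12,791.7197.

£12,791.72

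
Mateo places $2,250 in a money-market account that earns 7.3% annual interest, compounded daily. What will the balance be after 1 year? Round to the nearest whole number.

Growth factor = (1 + 0.0002)^365 ≈ 1.075722685.
A ≈ 2,250 × 1.075722685 ≈ 2,420.3760.

$2,420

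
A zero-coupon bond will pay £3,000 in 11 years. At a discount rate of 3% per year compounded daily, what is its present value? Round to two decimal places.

Growth factor = (1 + 0.03/365)^4015 ≈ 1.390949266.
P = 3,000/1.390949266 ≈ 2,156.8004.

£2,156.80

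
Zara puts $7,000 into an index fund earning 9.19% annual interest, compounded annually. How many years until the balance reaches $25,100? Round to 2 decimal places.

We need (1 + 0.0919)^t = 3.5857, so t = ln 3.5857 / ln 1.0919 ≈ 14.5242.

14.52 years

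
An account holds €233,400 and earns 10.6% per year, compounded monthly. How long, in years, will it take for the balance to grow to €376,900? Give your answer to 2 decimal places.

(1 + 0.00883333)^(12t) = 376,900/233,400 = 1.6148.
12t·ln(1 + 0.00883333) = ln(1.6148); 12t = 0.47923/0.00879455 ≈ 54.4913.
t ≈ 4.5409 years.

4.54 years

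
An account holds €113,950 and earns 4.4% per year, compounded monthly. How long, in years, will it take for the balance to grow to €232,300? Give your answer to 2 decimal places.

16.22 years

We need (1 + 0.00366667)^(12t) = 2.0386, so 12t = ln 2.0386 / ln 1.003667 ≈ 194.6113.
t ≈ 194.6113/12 = 16.2176 years.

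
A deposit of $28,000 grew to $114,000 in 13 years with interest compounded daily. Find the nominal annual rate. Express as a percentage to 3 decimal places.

10.802%

The 4745-period growth factor is 114,000/28,000 = 4.07143.
r/365 = 4.07143^(1/4745) − 1 ≈ 0.000295933, so r ≈ 365·0.000295933 = 10.80155%.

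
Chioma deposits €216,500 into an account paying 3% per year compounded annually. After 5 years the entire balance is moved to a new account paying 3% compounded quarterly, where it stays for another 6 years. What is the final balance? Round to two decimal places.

€300,279.26

Phase 1: 216,500·(1 + 0.03)^5 ≈ 250,982.8371.
Phase 2: 250,982.8371·(1 + 0.0075)^24 ≈ 300,279.2619.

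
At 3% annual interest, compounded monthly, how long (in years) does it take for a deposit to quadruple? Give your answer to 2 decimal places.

46.27 years

(1 + 0.0025)^(12t) = 4.
12t = ln 4 / ln(1 + 0.0025) ≈ 1.3863/0.00249688 ≈ 555.2106.
t ≈ 46.2676.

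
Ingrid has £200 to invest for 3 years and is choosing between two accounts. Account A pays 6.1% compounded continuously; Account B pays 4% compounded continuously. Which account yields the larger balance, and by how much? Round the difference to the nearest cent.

Account A, by £14.66

A: e^(0.061·3) = e^0.183 ≈ 1.20081441, so 200 × 1.20081441 ≈ 240.1629.
B: e^(0.04·3) = e^0.12 ≈ 1.12749685, so 200 × 1.12749685 ≈ 225.4994.
Difference ≈ 14.6635 in favor of A.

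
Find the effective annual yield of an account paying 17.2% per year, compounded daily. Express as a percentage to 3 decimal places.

18.763%

EAR = (1 + 17.2%/365)^365 − 1 = (1 + 0.000471233)^365 − 1.
(1 + 0.000471233)^365 ≈ 1.18763, so EAR ≈ 18.76297%.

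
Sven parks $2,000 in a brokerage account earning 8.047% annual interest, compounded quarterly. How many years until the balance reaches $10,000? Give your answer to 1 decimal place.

(1 + 0.0201175)^(4t) = 10,000/2,000 = 5.
4t·ln(1 + 0.0201175) = ln(5); 4t = 1.6094/0.0199178 ≈ 80.8039.
t ≈ 20.2010 years.

20.2 years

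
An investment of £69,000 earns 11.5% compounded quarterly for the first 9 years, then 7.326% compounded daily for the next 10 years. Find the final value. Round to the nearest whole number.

After 9 years at 11.5%: 69,000 × 2.77430711665 ≈ 191,427.1910.
Then 10 years at 7.326%: 191,427.1910 × 2.08032990417 ≈ 398,231.7100.

£398,232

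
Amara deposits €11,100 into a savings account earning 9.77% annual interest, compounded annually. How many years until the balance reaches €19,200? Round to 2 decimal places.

(1 + 0.0977)^t = 19,200/11,100 = 1.7297.
t·ln(1 + 0.0977) = ln(1.7297); t = 0.54797/0.0932171 ≈ 5.8784.

5.88 years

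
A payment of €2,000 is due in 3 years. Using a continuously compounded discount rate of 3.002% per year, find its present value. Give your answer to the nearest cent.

€1,827.75

P = A·e^(−rt) = 2,000·e^(−0.09006).
e^(−0.09006) ≈ 0.913876351, so P ≈ 1,827.7527.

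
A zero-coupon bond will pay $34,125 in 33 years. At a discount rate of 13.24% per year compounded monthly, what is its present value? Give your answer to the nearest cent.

Growth factor = (1 + 0.1324/12)^396 ≈ 77.113041735.
P = 34,125/77.113041735 ≈ 442.5321.

$442.53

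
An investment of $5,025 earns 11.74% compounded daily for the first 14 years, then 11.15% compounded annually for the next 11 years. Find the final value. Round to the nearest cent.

Phase 1: 5,025·(1 + 0.1174/365)^5110 ≈ 25,991.2822.
Phase 2: 25,991.2822·(1 + 0.1115)^11 ≈ 83,144.1778.

$83,144.18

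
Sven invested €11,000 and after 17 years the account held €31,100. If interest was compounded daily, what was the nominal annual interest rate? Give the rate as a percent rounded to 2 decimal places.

(1 + r/365)^6205 = 31,100/11,000 = 2.82727.
1 + r/365 = 2.82727^(1/6205) ≈ 1.000168, so r/365 ≈ 0.00016751.
r ≈ 365·0.00016751 = 6.11412%.

6.11%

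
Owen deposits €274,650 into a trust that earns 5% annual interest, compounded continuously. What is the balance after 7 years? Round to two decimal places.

€389,746.90

A = P·e^(rt) = 274,650·e^(0.05·7) = 274,650·e^0.35.
e^0.35 ≈ 1.41906754859, so A ≈ 389,746.9022.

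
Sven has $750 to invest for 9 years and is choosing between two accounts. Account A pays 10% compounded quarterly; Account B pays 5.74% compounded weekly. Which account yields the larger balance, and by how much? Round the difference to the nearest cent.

A: (1 + 0.025)^36 ≈ 2.432535316, so 750 × 2.432535316 ≈ 1,824.4015.
B: (1 + 0.0574/52)^468 ≈ 1.675840929, so 750 × 1.675840929 ≈ 1,256.8807.
Difference ≈ 567.5208 in favor of A.

Account A, by $567.52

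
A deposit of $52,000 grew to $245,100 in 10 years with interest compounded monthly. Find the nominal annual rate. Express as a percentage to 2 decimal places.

15.60%

(1 + r/12)^120 = 245,100/52,000 = 4.71346.
1 + r/12 = 4.71346^(1/120) ≈ 1.013004, so r/12 ≈ 0.013004.
r ≈ 12·0.013004 = 15.60482%.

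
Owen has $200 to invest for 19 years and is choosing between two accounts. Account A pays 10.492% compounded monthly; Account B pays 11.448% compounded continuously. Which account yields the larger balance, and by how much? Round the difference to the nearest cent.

Account B, by $305.11

Account A growth factor: (1 + 0.10492/12)^228 ≈ 7.277705522; balance ≈ 1,455.5411.
Account B growth factor: e^(0.11448·19) = e^2.17512 ≈ 8.803241448; balance ≈ 1,760.6483.
Account B is larger by 305.1072.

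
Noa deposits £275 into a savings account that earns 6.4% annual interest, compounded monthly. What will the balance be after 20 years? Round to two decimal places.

£985.72

Growth factor = (1 + 0.064/12)^240 ≈ 3.58442745.
A ≈ 275 × 3.58442745 ≈ 985.7175.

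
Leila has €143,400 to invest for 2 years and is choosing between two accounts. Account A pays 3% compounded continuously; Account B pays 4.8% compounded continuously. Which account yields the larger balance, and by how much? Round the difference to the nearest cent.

A: e^(0.03·2) = e^0.06 ≈ 1.06183654655, so 143,400 × 1.06183654655 ≈ 152,267.3608.
B: e^(0.048·2) = e^0.096 ≈ 1.10075906399, so 143,400 × 1.10075906399 ≈ 157,848.8498.
Difference ≈ 5,581.4890 in favor of B.

Account B, by €5,581.49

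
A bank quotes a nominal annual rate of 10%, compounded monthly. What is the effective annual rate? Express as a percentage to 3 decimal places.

10.471%

One year is 12 periods at 0.00833333 each: (1 + 0.00833333)^12 ≈ 1.104713.
EAR = 1.104713 − 1 ≈ 10.47131%.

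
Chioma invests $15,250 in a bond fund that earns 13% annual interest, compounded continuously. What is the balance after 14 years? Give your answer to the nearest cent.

$94,120.84

A = P·e^(rt) = 15,250·e^(0.13·14) = 15,250·e^1.82.
e^1.82 ≈ 6.1718584499, so A ≈ 94,120.8414.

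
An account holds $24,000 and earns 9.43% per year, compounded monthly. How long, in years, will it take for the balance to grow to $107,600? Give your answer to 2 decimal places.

We need (1 + 0.00785833)^(12t) = 4.4833, so 12t = ln 4.4833 / ln 1.007858 ≈ 191.6761.
t ≈ 191.6761/12 = 15.9730 years.

15.97 years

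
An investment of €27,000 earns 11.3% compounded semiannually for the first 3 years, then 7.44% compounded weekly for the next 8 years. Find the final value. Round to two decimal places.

€68,059.40

Phase 1: 27,000·(1 + 0.0565)^6 ≈ 37,547.4781.
Phase 2: 37,547.4781·(1 + 0.0744/52)^416 ≈ 68,059.3980.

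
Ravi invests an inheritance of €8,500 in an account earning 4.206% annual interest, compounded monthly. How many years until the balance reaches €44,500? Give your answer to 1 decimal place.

39.4 years

(1 + 0.003505)^(12t) = 44,500/8,500 = 5.2353.
12t·ln(1 + 0.003505) = ln(5.2353); 12t = 1.6554/0.00349887 ≈ 473.1305.
t ≈ 39.4275 years.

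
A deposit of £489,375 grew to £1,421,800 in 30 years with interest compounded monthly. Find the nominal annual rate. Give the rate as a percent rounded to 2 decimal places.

The 360-period growth factor is 1,421,800/489,375 = 2.90534.
r/12 = 2.90534^(1/360) − 1 ≈ 0.00296703, so r ≈ 12·0.00296703 = 3.56044%.

3.56%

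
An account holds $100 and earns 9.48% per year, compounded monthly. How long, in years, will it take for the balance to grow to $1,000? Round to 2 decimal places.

24.38 years

We need (1 + 0.0079)^(12t) = 10, so 12t = ln 10 / ln 1.0079 ≈ 292.6163.
t ≈ 292.6163/12 = 24.3847 years.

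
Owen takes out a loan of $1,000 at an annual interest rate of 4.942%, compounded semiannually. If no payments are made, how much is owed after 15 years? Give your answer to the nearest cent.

Growth factor = (1 + 0.02471)^30 ≈ 2.079836681.
A ≈ 1,000 × 2.079836681 ≈ 2,079.8367.

$2,079.84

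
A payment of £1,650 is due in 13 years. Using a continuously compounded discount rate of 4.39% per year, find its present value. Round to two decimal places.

£932.46

P = A·e^(−rt) = 1,650·e^(−0.5707).
e^(−0.5707) ≈ 0.5651297094, so P ≈ 932.4640.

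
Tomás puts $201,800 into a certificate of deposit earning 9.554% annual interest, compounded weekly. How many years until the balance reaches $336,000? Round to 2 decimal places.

5.34 years

We need (1 + 0.00183731)^(52t) = 1.665, so 52t = ln 1.665 / ln 1.001837 ≈ 277.7446.
t ≈ 277.7446/52 = 5.3412 years.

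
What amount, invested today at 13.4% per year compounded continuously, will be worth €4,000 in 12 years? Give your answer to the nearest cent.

€801.15

P = A·e^(−rt) = 4,000·e^(−1.608).
e^(−1.608) ≈ 0.2002877893, so P ≈ 801.1512.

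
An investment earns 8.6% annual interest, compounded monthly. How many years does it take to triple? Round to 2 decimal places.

12.82 years

(1 + 0.00716667)^(12t) = 3.
12t = ln 3 / ln(1 + 0.00716667) ≈ 1.0986/0.00714111 ≈ 153.8434.
t ≈ 12.8203.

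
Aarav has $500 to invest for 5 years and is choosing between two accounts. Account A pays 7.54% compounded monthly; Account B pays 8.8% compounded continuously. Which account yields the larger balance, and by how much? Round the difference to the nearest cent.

A: (1 + 0.0754/12)^60 ≈ 1.45618577, so 500 × 1.45618577 ≈ 728.0929.
B: e^(0.088·5) = e^0.44 ≈ 1.55270722, so 500 × 1.55270722 ≈ 776.3536.
Difference ≈ 48.2607 in favor of B.

Account B, by $48.26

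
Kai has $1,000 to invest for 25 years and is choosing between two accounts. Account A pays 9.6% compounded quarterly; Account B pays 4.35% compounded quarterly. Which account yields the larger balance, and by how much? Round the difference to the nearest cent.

Account A, by $7,765.61

Account A growth factor: (1 + 0.024)^100 ≈ 10.715086072; balance ≈ 10,715.0861.
Account B growth factor: (1 + 0.010875)^100 ≈ 2.949481061; balance ≈ 2,949.4811.
Account A is larger by 7,765.6050.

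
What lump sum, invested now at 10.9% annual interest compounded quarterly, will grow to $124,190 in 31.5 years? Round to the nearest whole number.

$4,197

Growth factor = (1 + 0.02725)^126 ≈ 29.5934018632.
P = 124,190/29.5934018632 ≈ 4,196.5436.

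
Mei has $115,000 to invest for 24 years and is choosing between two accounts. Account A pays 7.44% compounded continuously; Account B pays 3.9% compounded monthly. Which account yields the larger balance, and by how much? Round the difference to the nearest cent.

Account A growth factor: e^(0.0744·24) = e^1.7856 ≈ 5.96315676849; balance ≈ 685,763.0284.
Account B growth factor: (1 + 0.00325)^288 ≈ 2.54589507476; balance ≈ 292,777.9336.
Account A is larger by 392,985.0948.

Account A, by $392,985.09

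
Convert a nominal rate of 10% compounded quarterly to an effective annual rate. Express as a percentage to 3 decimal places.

10.381%

EAR = (1 + 10%/4)^4 − 1 = (1 + 0.025)^4 − 1.
(1 + 0.025)^4 ≈ 1.103813, so EAR ≈ 10.38129%.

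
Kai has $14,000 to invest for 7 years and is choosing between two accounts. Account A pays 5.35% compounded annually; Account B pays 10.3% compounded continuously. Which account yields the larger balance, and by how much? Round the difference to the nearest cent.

Account B, by $8,627.16

A: (1 + 0.0535)^7 ≈ 1.4402629194, so 14,000 × 1.4402629194 ≈ 20,163.6809.
B: e^(0.103·7) = e^0.721 ≈ 2.0564886714, so 14,000 × 2.0564886714 ≈ 28,790.8414.
Difference ≈ 8,627.1605 in favor of B.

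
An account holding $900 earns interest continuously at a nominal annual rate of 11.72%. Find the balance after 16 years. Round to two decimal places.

A = P·e^(rt) = 900·e^(0.1172·16) = 900·e^1.8752.
e^1.8752 ≈ 6.522123415, so A ≈ 5,869.9111.

$5,869.91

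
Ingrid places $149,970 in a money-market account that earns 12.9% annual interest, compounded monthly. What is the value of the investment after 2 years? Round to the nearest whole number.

Periodic rate = 12.9%/12 = 0.01075; periods = 12·2 = 24.
A = 149,970·(1 + 0.01075)^24 ≈ 149,970·1.29255788142 ≈ 193,844.9055.

$193,845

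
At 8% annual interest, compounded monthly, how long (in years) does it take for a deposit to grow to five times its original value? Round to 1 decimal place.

20.2 years

(1 + 0.00666667)^(12t) = 5.
12t = ln 5 / ln(1 + 0.00666667) ≈ 1.6094/0.00664454 ≈ 242.2195.
t ≈ 20.1850.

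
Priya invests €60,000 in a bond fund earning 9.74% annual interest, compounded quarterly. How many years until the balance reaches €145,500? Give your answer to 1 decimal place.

(1 + 0.02435)^(4t) = 145,500/60,000 = 2.425.
4t·ln(1 + 0.02435) = ln(2.425); 4t = 0.88583/0.0240583 ≈ 36.8203.
t ≈ 9.2051 years.

9.2 years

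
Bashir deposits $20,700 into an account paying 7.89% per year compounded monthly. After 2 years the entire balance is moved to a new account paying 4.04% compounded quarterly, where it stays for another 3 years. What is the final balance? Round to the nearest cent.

Phase 1: 20,700·(1 + 0.006575)^24 ≈ 24,225.7761.
Phase 2: 24,225.7761·(1 + 0.0101)^12 ≈ 27,330.6621.

$27,330.66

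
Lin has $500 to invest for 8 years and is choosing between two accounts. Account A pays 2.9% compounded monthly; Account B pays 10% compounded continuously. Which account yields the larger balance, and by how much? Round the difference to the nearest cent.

A: (1 + 0.029/12)^96 ≈ 1.26076681, so 500 × 1.26076681 ≈ 630.3834.
B: e^(0.1·8) = e^0.8 ≈ 2.225540928, so 500 × 2.225540928 ≈ 1,112.7705.
Difference ≈ 482.3871 in favor of B.

Account B, by $482.39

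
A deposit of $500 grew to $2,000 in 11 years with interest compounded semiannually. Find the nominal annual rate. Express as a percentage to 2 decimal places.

The 22-period growth factor is 2,000/500 = 4.
r/2 = 4^(1/22) − 1 ≈ 0.0650411, so r ≈ 2·0.0650411 = 13.00822%.

13.01%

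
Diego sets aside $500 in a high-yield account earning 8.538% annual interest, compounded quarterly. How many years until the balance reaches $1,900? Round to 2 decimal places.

(1 + 0.021345)^(4t) = 1,900/500 = 3.8.
4t·ln(1 + 0.021345) = ln(3.8); 4t = 1.335/0.0211204 ≈ 63.2091.
t ≈ 15.8023 years.

15.80 years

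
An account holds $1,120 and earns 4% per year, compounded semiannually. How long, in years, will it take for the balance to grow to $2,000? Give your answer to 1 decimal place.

We need (1 + 0.02)^(2t) = 1.7857, so 2t = ln 1.7857 / ln 1.02 ≈ 29.2799.
t ≈ 29.2799/2 = 14.6399 years.

14.6 years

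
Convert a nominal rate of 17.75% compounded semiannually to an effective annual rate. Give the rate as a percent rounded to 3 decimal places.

18.538%

One year is 2 periods at 0.08875 each: (1 + 0.08875)^2 ≈ 1.185377.
EAR = 1.185377 − 1 ≈ 18.53766%.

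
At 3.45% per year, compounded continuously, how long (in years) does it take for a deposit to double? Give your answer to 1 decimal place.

20.1 years

e^(0.0345t) = 2, so 0.0345t = ln 2 ≈ 0.69315.
t ≈ 0.69315/0.0345 ≈ 20.0912.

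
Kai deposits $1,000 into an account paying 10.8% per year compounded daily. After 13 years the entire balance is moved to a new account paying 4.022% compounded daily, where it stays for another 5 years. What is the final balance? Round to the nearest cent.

$4,977.27

Phase 1: 1,000·(1 + 0.108/365)^4745 ≈ 4,070.6078.
Phase 2: 4,070.6078·(1 + 0.04022/365)^1825 ≈ 4,977.2685.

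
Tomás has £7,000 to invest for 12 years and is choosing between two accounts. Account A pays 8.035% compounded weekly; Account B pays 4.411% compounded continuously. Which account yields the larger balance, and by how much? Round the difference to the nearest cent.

Account A, by £6,460.72

A: (1 + 0.08035/52)^624 ≈ 2.620737664, so 7,000 × 2.620737664 ≈ 18,345.1636.
B: e^(0.04411·12) = e^0.52932 ≈ 1.6977774274, so 7,000 × 1.6977774274 ≈ 11,884.4420.
Difference ≈ 6,460.7217 in favor of A.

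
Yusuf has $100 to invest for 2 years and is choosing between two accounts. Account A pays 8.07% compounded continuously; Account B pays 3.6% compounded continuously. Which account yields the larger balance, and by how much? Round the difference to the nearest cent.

Account A, by $10.05

A: e^(0.0807·2) = e^0.1614 ≈ 1.17515494, so 100 × 1.17515494 ≈ 117.5155.
B: e^(0.036·2) = e^0.072 ≈ 1.07465534, so 100 × 1.07465534 ≈ 107.4655.
Difference ≈ 10.0500 in favor of A.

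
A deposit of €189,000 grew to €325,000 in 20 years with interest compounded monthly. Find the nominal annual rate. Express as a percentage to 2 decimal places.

2.71%

The 240-period growth factor is 325,000/189,000 = 1.71958.
r/12 = 1.71958^(1/240) − 1 ≈ 0.00226121, so r ≈ 12·0.00226121 = 2.71345%.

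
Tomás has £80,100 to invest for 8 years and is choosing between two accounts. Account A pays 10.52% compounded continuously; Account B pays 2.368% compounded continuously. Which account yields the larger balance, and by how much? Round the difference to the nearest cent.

Account A, by £89,031.43

Account A growth factor: e^(0.1052·8) = e^0.8416 ≈ 2.32007613048; balance ≈ 185,838.0981.
Account B growth factor: e^(0.02368·8) = e^0.18944 ≈ 1.2085726075; balance ≈ 96,806.6659.
Account A is larger by 89,031.4322.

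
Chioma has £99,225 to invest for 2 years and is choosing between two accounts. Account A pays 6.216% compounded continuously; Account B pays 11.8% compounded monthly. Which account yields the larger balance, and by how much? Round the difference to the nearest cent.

Account B, by £13,131.17

Account A growth factor: e^(0.06216·2) = e^0.12432 ≈ 1.13237817404; balance ≈ 112,360.2243.
Account B growth factor: (1 + 0.118/12)^24 ≈ 1.26471552774; balance ≈ 125,491.3982.
Account B is larger by 13,131.1739.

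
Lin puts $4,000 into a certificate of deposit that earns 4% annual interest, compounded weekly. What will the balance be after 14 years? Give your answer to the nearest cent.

Periodic rate = 4%/52 = 0.000769231; periods = 52·14 = 728.
A = 4,000·(1 + 0.04/52)^728 ≈ 4,000·1.750295666 ≈ 7,001.1827.

$7,001.18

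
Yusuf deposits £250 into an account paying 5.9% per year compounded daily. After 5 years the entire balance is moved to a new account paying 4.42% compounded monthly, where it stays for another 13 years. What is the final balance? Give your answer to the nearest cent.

£595.85

After 5 years at 5.9%: 250 × 1.34309434 ≈ 335.7736.
Then 13 years at 4.42%: 335.7736 × 1.77454556 ≈ 595.8455.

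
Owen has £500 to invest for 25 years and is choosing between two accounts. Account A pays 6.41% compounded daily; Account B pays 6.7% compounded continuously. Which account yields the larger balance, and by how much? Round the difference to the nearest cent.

A: (1 + 0.0641/365)^9125 ≈ 4.964731929, so 500 × 4.964731929 ≈ 2,482.3660.
B: e^(0.067·25) = e^1.675 ≈ 5.338795149, so 500 × 5.338795149 ≈ 2,669.3976.
Difference ≈ 187.0316 in favor of B.

Account B, by £187.03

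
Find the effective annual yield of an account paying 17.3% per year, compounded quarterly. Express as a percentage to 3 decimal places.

One year is 4 periods at 0.04325 each: (1 + 0.04325)^4 ≈ 1.18455.
EAR = 1.18455 − 1 ≈ 18.45505%.

18.455%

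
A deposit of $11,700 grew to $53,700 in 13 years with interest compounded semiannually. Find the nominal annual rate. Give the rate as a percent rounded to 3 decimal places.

(1 + r/2)^26 = 53,700/11,700 = 4.58974.
1 + r/2 = 4.58974^(1/26) ≈ 1.06036, so r/2 ≈ 0.0603602.
r ≈ 2·0.0603602 = 12.07203%.

12.072%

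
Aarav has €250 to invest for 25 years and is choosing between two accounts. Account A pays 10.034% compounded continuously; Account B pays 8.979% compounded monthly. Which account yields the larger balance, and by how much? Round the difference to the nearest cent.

Account A, by €731.74

Account A growth factor: e^(0.10034·25) = e^2.5085 ≈ 12.2864865; balance ≈ 3,071.6216.
Account B growth factor: (1 + 0.0074825)^300 ≈ 9.359515143; balance ≈ 2,339.8788.
Account A is larger by 731.7428.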